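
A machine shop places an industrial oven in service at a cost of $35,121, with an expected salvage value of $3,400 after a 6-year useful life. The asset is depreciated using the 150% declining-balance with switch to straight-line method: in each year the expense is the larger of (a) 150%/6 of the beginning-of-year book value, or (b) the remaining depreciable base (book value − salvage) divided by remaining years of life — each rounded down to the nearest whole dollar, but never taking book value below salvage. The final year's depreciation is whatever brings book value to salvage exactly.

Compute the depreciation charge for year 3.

$4,939

Depreciable base = $35,121 − $3,400 = $31,721.
Year 1: DB = ⌊$35,121 × 150%/6⌋ = $8,780; SL = ⌊$31,721/6⌋ = $5,286 → take DB $8,780. Book value $26,341.
Year 2: DB = ⌊$26,341 × 150%/6⌋ = $6,585; SL = ⌊$22,941/5⌋ = $4,588 → take DB $6,585. Book value $19,756.
Year 3: DB = ⌊$19,756 × 150%/6⌋ = $4,939; SL = ⌊$16,356/4⌋ = $4,089 → take DB $4,939. Book value $14,817.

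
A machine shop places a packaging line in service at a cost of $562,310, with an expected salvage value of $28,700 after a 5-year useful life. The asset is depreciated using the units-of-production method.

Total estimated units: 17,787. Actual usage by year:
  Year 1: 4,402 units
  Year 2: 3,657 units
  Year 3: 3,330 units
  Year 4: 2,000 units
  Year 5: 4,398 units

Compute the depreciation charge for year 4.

$60,000

Depreciable base = $562,310 − $28,700 = $533,610.
Rate = $533,610 / 17,787 units = $30 per unit.
Year 1: 4,402 × $30 = $132,060. Book value $430,250.
Year 2: 3,657 × $30 = $109,710. Book value $320,540.
Year 3: 3,330 × $30 = $99,900. Book value $220,640.
Year 4: 2,000 × $30 = $60,000. Book value $160,640.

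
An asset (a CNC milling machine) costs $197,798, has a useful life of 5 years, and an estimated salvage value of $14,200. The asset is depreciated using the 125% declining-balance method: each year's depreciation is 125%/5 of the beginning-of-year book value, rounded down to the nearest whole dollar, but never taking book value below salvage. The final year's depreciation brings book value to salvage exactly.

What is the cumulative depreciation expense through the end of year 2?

Depreciable base = $197,798 − $14,200 = $183,598.
Year 1: ⌊$197,798 × 125%/5⌋ = $49,449. Book value $148,349.
Year 2: ⌊$148,349 × 125%/5⌋ = $37,087. Book value $111,262.
Accumulated through year 2 = $197,798 − $111,262 = $86,536.

$86,536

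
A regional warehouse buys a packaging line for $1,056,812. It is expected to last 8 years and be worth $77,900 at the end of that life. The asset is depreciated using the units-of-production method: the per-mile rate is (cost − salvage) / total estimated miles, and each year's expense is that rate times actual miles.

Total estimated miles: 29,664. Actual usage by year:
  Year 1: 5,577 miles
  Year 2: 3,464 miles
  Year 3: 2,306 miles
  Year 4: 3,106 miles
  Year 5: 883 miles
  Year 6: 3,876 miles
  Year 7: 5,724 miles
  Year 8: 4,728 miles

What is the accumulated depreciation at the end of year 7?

$822,888

Depreciable base = $1,056,812 − $77,900 = $978,912.
Rate = $978,912 / 29,664 miles = $33 per mile.
Year 1: 5,577 × $33 = $184,041. Book value $872,771.
Year 2: 3,464 × $33 = $114,312. Book value $758,459.
Year 3: 2,306 × $33 = $76,098. Book value $682,361.
Year 4: 3,106 × $33 = $102,498. Book value $579,863.
Year 5: 883 × $33 = $29,139. Book value $550,724.
Year 6: 3,876 × $33 = $127,908. Book value $422,816.
Year 7: 5,724 × $33 = $188,892. Book value $233,924.
Accumulated through year 7 = $1,056,812 − $233,924 = $822,888.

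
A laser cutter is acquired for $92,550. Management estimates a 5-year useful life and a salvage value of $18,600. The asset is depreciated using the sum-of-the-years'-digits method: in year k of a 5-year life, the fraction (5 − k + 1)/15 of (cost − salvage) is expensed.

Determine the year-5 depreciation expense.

$4,930

Depreciable base = $92,550 − $18,600 = $73,950.
Sum of the years' digits = 5+4+3+2+1 = 15.
Year 1: $73,950 × 5/15 = $24,650. Book value $67,900.
Year 2: $73,950 × 4/15 = $19,720. Book value $48,180.
Year 3: $73,950 × 3/15 = $14,790. Book value $33,390.
Year 4: $73,950 × 2/15 = $9,860. Book value $23,530.
Year 5: $73,950 × 1/15 = $4,930. Book value $18,600.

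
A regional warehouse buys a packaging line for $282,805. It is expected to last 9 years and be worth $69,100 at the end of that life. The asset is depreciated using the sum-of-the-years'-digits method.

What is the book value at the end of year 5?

$116,590

Depreciable base = $282,805 − $69,100 = $213,705.
Sum of the years' digits = 9+8+7+6+5+4+3+2+1 = 45.
Year 1: $213,705 × 9/45 = $42,741. Book value $240,064.
Year 2: $213,705 × 8/45 = $37,992. Book value $202,072.
Year 3: $213,705 × 7/45 = $33,243. Book value $168,829.
Year 4: $213,705 × 6/45 = $28,494. Book value $140,335.
Year 5: $213,705 × 5/45 = $23,745. Book value $116,590.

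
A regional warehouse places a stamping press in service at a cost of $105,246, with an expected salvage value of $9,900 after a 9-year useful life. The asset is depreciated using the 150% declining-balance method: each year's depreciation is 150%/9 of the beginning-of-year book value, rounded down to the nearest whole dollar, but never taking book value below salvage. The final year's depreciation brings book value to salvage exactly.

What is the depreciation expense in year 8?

$4,895

Depreciable base = $105,246 − $9,900 = $95,346.
Year 1: ⌊$105,246 × 150%/9⌋ = $17,541. Book value $87,705.
Year 2: ⌊$87,705 × 150%/9⌋ = $14,617. Book value $73,088.
Year 3: ⌊$73,088 × 150%/9⌋ = $12,181. Book value $60,907.
Year 4: ⌊$60,907 × 150%/9⌋ = $10,151. Book value $50,756.
Year 5: ⌊$50,756 × 150%/9⌋ = $8,459. Book value $42,297.
Year 6: ⌊$42,297 × 150%/9⌋ = $7,049. Book value $35,248.
Year 7: ⌊$35,248 × 150%/9⌋ = $5,874. Book value $29,374.
Year 8: ⌊$29,374 × 150%/9⌋ = $4,895. Book value $24,479.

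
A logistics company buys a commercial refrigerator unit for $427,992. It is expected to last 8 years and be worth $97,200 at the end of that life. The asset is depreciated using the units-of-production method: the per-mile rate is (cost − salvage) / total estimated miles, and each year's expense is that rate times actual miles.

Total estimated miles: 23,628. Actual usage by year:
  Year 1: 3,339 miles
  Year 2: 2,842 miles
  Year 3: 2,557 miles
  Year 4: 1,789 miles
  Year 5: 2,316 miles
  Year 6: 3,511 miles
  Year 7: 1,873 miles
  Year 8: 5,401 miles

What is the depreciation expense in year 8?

$75,614

Depreciable base = $427,992 − $97,200 = $330,792.
Rate = $330,792 / 23,628 miles = $14 per mile.
Year 1: 3,339 × $14 = $46,746. Book value $381,246.
Year 2: 2,842 × $14 = $39,788. Book value $341,458.
Year 3: 2,557 × $14 = $35,798. Book value $305,660.
Year 4: 1,789 × $14 = $25,046. Book value $280,614.
Year 5: 2,316 × $14 = $32,424. Book value $248,190.
Year 6: 3,511 × $14 = $49,154. Book value $199,036.
Year 7: 1,873 × $14 = $26,222. Book value $172,814.
Year 8: 5,401 × $14 = $75,614. Book value $97,200.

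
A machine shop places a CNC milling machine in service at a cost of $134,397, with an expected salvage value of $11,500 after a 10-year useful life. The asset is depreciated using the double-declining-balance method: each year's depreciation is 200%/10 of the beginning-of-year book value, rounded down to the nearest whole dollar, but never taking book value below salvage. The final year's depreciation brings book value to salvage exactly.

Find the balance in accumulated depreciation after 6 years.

Depreciable base = $134,397 − $11,500 = $122,897.
Year 1: ⌊$134,397 × 200%/10⌋ = $26,879. Book value $107,518.
Year 2: ⌊$107,518 × 200%/10⌋ = $21,503. Book value $86,015.
Year 3: ⌊$86,015 × 200%/10⌋ = $17,203. Book value $68,812.
Year 4: ⌊$68,812 × 200%/10⌋ = $13,762. Book value $55,050.
Year 5: ⌊$55,050 × 200%/10⌋ = $11,010. Book value $44,040.
Year 6: ⌊$44,040 × 200%/10⌋ = $8,808. Book value $35,232.
Accumulated through year 6 = $134,397 − $35,232 = $99,165.

$99,165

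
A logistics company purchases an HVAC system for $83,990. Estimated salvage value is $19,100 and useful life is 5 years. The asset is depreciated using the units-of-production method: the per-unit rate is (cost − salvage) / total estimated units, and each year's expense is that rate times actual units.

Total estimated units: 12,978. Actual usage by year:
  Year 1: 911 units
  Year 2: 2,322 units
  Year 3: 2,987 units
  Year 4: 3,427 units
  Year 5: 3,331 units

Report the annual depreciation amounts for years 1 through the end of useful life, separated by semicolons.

$4,555; $11,610; $14,935; $17,135; $16,655

Depreciable base = $83,990 − $19,100 = $64,890.
Rate = $64,890 / 12,978 units = $5 per unit.
Year 1: 911 × $5 = $4,555. Book value $79,435.
Year 2: 2,322 × $5 = $11,610. Book value $67,825.
Year 3: 2,987 × $5 = $14,935. Book value $52,890.
Year 4: 3,427 × $5 = $17,135. Book value $35,755.
Year 5: 3,331 × $5 = $16,655. Book value $19,100.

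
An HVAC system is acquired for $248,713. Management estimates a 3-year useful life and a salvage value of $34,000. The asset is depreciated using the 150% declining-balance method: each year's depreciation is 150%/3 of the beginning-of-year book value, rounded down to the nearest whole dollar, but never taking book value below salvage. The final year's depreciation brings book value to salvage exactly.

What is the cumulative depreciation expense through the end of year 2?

$186,534

Depreciable base = $248,713 − $34,000 = $214,713.
Year 1: ⌊$248,713 × 150%/3⌋ = $124,356. Book value $124,357.
Year 2: ⌊$124,357 × 150%/3⌋ = $62,178. Book value $62,179.
Accumulated through year 2 = $248,713 − $62,179 = $186,534.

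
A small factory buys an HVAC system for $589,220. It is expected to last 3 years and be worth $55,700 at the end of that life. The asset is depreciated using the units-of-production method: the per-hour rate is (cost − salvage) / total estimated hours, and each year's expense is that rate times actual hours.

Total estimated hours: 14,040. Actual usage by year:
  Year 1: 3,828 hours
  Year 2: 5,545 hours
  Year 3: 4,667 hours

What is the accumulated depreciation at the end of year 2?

$356,174

Depreciable base = $589,220 − $55,700 = $533,520.
Rate = $533,520 / 14,040 hours = $38 per hour.
Year 1: 3,828 × $38 = $145,464. Book value $443,756.
Year 2: 5,545 × $38 = $210,710. Book value $233,046.
Accumulated through year 2 = $589,220 − $233,046 = $356,174.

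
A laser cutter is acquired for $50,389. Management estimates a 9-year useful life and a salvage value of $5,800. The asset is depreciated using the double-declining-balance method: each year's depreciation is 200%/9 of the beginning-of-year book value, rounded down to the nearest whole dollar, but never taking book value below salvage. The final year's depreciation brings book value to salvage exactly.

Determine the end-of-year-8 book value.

Depreciable base = $50,389 − $5,800 = $44,589.
Year 1: ⌊$50,389 × 200%/9⌋ = $11,197. Book value $39,192.
Year 2: ⌊$39,192 × 200%/9⌋ = $8,709. Book value $30,483.
Year 3: ⌊$30,483 × 200%/9⌋ = $6,774. Book value $23,709.
Year 4: ⌊$23,709 × 200%/9⌋ = $5,268. Book value $18,441.
Year 5: ⌊$18,441 × 200%/9⌋ = $4,098. Book value $14,343.
Year 6: ⌊$14,343 × 200%/9⌋ = $3,187. Book value $11,156.
Year 7: ⌊$11,156 × 200%/9⌋ = $2,479. Book value $8,677.
Year 8: ⌊$8,677 × 200%/9⌋ = $1,928. Book value $6,749.

$6,749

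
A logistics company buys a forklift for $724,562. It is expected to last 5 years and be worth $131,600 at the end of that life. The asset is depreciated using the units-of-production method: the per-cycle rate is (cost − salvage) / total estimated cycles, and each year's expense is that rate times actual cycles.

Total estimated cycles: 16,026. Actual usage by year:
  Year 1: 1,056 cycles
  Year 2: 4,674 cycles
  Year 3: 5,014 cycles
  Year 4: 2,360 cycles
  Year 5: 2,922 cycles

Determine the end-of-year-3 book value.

Depreciable base = $724,562 − $131,600 = $592,962.
Rate = $592,962 / 16,026 cycles = $37 per cycle.
Year 1: 1,056 × $37 = $39,072. Book value $685,490.
Year 2: 4,674 × $37 = $172,938. Book value $512,552.
Year 3: 5,014 × $37 = $185,518. Book value $327,034.

$327,034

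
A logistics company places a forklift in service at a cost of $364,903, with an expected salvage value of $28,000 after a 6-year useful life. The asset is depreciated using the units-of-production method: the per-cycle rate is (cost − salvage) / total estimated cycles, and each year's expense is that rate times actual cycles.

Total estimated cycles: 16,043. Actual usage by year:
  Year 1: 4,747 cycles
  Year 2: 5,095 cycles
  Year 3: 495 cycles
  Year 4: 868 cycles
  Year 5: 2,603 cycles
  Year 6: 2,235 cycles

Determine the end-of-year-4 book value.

Depreciable base = $364,903 − $28,000 = $336,903.
Rate = $336,903 / 16,043 cycles = $21 per cycle.
Year 1: 4,747 × $21 = $99,687. Book value $265,216.
Year 2: 5,095 × $21 = $106,995. Book value $158,221.
Year 3: 495 × $21 = $10,395. Book value $147,826.
Year 4: 868 × $21 = $18,228. Book value $129,598.

$129,598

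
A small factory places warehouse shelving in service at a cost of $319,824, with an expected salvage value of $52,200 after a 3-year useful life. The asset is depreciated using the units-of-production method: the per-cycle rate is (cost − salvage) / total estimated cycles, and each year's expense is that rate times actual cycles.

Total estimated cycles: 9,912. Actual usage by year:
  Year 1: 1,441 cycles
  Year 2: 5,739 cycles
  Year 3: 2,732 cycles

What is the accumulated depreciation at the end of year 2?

$193,860

Depreciable base = $319,824 − $52,200 = $267,624.
Rate = $267,624 / 9,912 cycles = $27 per cycle.
Year 1: 1,441 × $27 = $38,907. Book value $280,917.
Year 2: 5,739 × $27 = $154,953. Book value $125,964.
Accumulated through year 2 = $319,824 − $125,964 = $193,860.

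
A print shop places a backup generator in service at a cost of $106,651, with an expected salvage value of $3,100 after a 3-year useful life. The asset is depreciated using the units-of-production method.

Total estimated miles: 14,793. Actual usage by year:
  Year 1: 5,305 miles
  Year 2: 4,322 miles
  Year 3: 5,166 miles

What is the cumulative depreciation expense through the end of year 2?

$67,389

Depreciable base = $106,651 − $3,100 = $103,551.
Rate = $103,551 / 14,793 miles = $7 per mile.
Year 1: 5,305 × $7 = $37,135. Book value $69,516.
Year 2: 4,322 × $7 = $30,254. Book value $39,262.
Accumulated through year 2 = $106,651 − $39,262 = $67,389.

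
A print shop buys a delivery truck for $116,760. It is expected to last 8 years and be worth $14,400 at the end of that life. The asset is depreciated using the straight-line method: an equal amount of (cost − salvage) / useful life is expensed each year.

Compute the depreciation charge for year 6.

$12,795

Depreciable base = $116,760 − $14,400 = $102,360.
Annual expense = $102,360 / 8 = $12,795.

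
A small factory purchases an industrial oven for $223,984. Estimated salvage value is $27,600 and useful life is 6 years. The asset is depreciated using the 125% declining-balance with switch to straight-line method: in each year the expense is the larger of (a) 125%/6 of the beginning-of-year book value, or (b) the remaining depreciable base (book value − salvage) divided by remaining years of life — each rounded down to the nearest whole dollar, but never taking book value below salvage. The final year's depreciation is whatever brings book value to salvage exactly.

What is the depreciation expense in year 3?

Depreciable base = $223,984 − $27,600 = $196,384.
Year 1: DB = ⌊$223,984 × 125%/6⌋ = $46,663; SL = ⌊$196,384/6⌋ = $32,730 → take DB $46,663. Book value $177,321.
Year 2: DB = ⌊$177,321 × 125%/6⌋ = $36,941; SL = ⌊$149,721/5⌋ = $29,944 → take DB $36,941. Book value $140,380.
Year 3: DB = ⌊$140,380 × 125%/6⌋ = $29,245; SL = ⌊$112,780/4⌋ = $28,195 → take DB $29,245. Book value $111,135.

$29,245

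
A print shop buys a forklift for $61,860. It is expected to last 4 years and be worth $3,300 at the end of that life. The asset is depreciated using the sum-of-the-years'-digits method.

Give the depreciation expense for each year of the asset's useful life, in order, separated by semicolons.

$23,424; $17,568; $11,712; $5,856

Depreciable base = $61,860 − $3,300 = $58,560.
Sum of the years' digits = 4+3+2+1 = 10.
Year 1: $58,560 × 4/10 = $23,424. Book value $38,436.
Year 2: $58,560 × 3/10 = $17,568. Book value $20,868.
Year 3: $58,560 × 2/10 = $11,712. Book value $9,156.
Year 4: $58,560 × 1/10 = $5,856. Book value $3,300.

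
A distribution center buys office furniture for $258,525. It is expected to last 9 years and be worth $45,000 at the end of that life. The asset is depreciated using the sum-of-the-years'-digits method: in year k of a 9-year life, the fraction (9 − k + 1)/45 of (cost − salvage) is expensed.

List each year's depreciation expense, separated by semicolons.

$42,705; $37,960; $33,215; $28,470; $23,725; $18,980; $14,235; $9,490; $4,745

Depreciable base = $258,525 − $45,000 = $213,525.
Sum of the years' digits = 9+8+7+6+5+4+3+2+1 = 45.
Year 1: $213,525 × 9/45 = $42,705. Book value $215,820.
Year 2: $213,525 × 8/45 = $37,960. Book value $177,860.
Year 3: $213,525 × 7/45 = $33,215. Book value $144,645.
Year 4: $213,525 × 6/45 = $28,470. Book value $116,175.
Year 5: $213,525 × 5/45 = $23,725. Book value $92,450.
Year 6: $213,525 × 4/45 = $18,980. Book value $73,470.
Year 7: $213,525 × 3/45 = $14,235. Book value $59,235.
Year 8: $213,525 × 2/45 = $9,490. Book value $49,745.
Year 9: $213,525 × 1/45 = $4,745. Book value $45,000.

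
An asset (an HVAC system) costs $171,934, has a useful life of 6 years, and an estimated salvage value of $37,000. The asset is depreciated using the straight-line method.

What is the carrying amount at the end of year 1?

Depreciable base = $171,934 − $37,000 = $134,934.
Annual expense = $134,934 / 6 = $22,489.
End of year 1: book value $149,445.

$149,445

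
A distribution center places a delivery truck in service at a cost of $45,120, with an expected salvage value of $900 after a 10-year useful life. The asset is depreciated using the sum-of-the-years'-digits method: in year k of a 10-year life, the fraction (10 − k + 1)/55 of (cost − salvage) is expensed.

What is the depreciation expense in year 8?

$2,412

Depreciable base = $45,120 − $900 = $44,220.
Sum of the years' digits = 10+9+8+7+6+5+4+3+2+1 = 55.
Year 1: $44,220 × 10/55 = $8,040. Book value $37,080.
Year 2: $44,220 × 9/55 = $7,236. Book value $29,844.
Year 3: $44,220 × 8/55 = $6,432. Book value $23,412.
Year 4: $44,220 × 7/55 = $5,628. Book value $17,784.
Year 5: $44,220 × 6/55 = $4,824. Book value $12,960.
Year 6: $44,220 × 5/55 = $4,020. Book value $8,940.
Year 7: $44,220 × 4/55 = $3,216. Book value $5,724.
Year 8: $44,220 × 3/55 = $2,412. Book value $3,312.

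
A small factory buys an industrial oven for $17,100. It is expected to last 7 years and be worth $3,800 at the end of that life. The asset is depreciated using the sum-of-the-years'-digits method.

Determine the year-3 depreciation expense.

$2,375

Depreciable base = $17,100 − $3,800 = $13,300.
Sum of the years' digits = 7+6+5+4+3+2+1 = 28.
Year 1: $13,300 × 7/28 = $3,325. Book value $13,775.
Year 2: $13,300 × 6/28 = $2,850. Book value $10,925.
Year 3: $13,300 × 5/28 = $2,375. Book value $8,550.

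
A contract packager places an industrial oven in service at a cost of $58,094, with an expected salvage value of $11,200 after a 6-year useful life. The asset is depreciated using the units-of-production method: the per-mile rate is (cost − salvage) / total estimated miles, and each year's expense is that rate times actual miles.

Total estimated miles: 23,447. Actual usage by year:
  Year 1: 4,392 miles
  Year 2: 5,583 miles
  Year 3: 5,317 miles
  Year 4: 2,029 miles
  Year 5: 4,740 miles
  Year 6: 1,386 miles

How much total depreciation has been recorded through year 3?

$30,584

Depreciable base = $58,094 − $11,200 = $46,894.
Rate = $46,894 / 23,447 miles = $2 per mile.
Year 1: 4,392 × $2 = $8,784. Book value $49,310.
Year 2: 5,583 × $2 = $11,166. Book value $38,144.
Year 3: 5,317 × $2 = $10,634. Book value $27,510.
Accumulated through year 3 = $58,094 − $27,510 = $30,584.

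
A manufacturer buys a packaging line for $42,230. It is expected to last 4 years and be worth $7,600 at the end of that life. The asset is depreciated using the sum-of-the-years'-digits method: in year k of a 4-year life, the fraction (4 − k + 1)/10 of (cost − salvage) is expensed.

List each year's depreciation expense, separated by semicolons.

Depreciable base = $42,230 − $7,600 = $34,630.
Sum of the years' digits = 4+3+2+1 = 10.
Year 1: $34,630 × 4/10 = $13,852. Book value $28,378.
Year 2: $34,630 × 3/10 = $10,389. Book value $17,989.
Year 3: $34,630 × 2/10 = $6,926. Book value $11,063.
Year 4: $34,630 × 1/10 = $3,463. Book value $7,600.

$13,852; $10,389; $6,926; $3,463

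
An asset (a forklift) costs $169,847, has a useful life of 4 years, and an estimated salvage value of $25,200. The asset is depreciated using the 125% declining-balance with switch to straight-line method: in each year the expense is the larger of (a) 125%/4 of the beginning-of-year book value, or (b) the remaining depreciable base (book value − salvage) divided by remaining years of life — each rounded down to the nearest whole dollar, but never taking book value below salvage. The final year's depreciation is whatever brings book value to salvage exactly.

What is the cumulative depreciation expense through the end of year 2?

Depreciable base = $169,847 − $25,200 = $144,647.
Year 1: DB = ⌊$169,847 × 125%/4⌋ = $53,077; SL = ⌊$144,647/4⌋ = $36,161 → take DB $53,077. Book value $116,770.
Year 2: DB = ⌊$116,770 × 125%/4⌋ = $36,490; SL = ⌊$91,570/3⌋ = $30,523 → take DB $36,490. Book value $80,280.
Accumulated through year 2 = $169,847 − $80,280 = $89,567.

$89,567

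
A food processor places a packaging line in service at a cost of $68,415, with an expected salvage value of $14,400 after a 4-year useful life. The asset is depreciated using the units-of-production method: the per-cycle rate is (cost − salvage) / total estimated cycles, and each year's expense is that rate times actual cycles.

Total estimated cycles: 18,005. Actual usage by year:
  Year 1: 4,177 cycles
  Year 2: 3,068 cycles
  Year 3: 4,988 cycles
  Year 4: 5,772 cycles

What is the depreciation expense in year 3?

$14,964

Depreciable base = $68,415 − $14,400 = $54,015.
Rate = $54,015 / 18,005 cycles = $3 per cycle.
Year 1: 4,177 × $3 = $12,531. Book value $55,884.
Year 2: 3,068 × $3 = $9,204. Book value $46,680.
Year 3: 4,988 × $3 = $14,964. Book value $31,716.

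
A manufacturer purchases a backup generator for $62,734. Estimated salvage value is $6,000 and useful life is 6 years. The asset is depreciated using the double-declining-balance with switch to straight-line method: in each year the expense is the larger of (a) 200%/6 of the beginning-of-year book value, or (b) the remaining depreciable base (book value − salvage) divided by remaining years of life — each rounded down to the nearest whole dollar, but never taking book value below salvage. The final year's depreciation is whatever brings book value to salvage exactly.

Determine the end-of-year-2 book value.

$27,882

Depreciable base = $62,734 − $6,000 = $56,734.
Year 1: DB = ⌊$62,734 × 200%/6⌋ = $20,911; SL = ⌊$56,734/6⌋ = $9,455 → take DB $20,911. Book value $41,823.
Year 2: DB = ⌊$41,823 × 200%/6⌋ = $13,941; SL = ⌊$35,823/5⌋ = $7,164 → take DB $13,941. Book value $27,882.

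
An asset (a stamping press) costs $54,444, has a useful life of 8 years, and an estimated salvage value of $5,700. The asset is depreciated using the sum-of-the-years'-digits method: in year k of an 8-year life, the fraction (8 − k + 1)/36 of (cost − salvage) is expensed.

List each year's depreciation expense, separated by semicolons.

Depreciable base = $54,444 − $5,700 = $48,744.
Sum of the years' digits = 8+7+6+5+4+3+2+1 = 36.
Year 1: $48,744 × 8/36 = $10,832. Book value $43,612.
Year 2: $48,744 × 7/36 = $9,478. Book value $34,134.
Year 3: $48,744 × 6/36 = $8,124. Book value $26,010.
Year 4: $48,744 × 5/36 = $6,770. Book value $19,240.
Year 5: $48,744 × 4/36 = $5,416. Book value $13,824.
Year 6: $48,744 × 3/36 = $4,062. Book value $9,762.
Year 7: $48,744 × 2/36 = $2,708. Book value $7,054.
Year 8: $48,744 × 1/36 = $1,354. Book value $5,700.

$10,832; $9,478; $8,124; $6,770; $5,416; $4,062; $2,708; $1,354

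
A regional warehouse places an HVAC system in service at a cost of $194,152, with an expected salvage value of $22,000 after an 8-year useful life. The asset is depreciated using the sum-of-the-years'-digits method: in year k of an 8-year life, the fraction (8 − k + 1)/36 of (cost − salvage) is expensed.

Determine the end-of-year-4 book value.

$69,820

Depreciable base = $194,152 − $22,000 = $172,152.
Sum of the years' digits = 8+7+6+5+4+3+2+1 = 36.
Year 1: $172,152 × 8/36 = $38,256. Book value $155,896.
Year 2: $172,152 × 7/36 = $33,474. Book value $122,422.
Year 3: $172,152 × 6/36 = $28,692. Book value $93,730.
Year 4: $172,152 × 5/36 = $23,910. Book value $69,820.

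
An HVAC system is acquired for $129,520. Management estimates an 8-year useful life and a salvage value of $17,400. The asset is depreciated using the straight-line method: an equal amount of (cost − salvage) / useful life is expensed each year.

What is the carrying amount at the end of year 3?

Depreciable base = $129,520 − $17,400 = $112,120.
Annual expense = $112,120 / 8 = $14,015.
End of year 1: book value $115,505.
End of year 2: book value $101,490.
End of year 3: book value $87,475.

$87,475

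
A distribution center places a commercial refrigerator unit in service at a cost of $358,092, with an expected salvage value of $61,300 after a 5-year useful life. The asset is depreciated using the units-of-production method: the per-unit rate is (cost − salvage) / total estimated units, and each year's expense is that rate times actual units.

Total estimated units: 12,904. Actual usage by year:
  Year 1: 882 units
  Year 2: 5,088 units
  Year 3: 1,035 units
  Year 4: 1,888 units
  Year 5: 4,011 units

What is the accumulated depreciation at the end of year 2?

$137,310

Depreciable base = $358,092 − $61,300 = $296,792.
Rate = $296,792 / 12,904 units = $23 per unit.
Year 1: 882 × $23 = $20,286. Book value $337,806.
Year 2: 5,088 × $23 = $117,024. Book value $220,782.
Accumulated through year 2 = $358,092 − $220,782 = $137,310.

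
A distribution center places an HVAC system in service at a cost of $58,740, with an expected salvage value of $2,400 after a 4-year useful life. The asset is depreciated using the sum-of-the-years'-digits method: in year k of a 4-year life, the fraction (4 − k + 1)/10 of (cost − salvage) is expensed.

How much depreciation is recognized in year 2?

Depreciable base = $58,740 − $2,400 = $56,340.
Sum of the years' digits = 4+3+2+1 = 10.
Year 1: $56,340 × 4/10 = $22,536. Book value $36,204.
Year 2: $56,340 × 3/10 = $16,902. Book value $19,302.

$16,902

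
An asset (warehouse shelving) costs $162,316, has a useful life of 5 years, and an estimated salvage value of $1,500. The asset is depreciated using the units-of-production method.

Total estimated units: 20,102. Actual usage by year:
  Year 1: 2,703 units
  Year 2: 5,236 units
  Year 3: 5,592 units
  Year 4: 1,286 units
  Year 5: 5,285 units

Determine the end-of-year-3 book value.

Depreciable base = $162,316 − $1,500 = $160,816.
Rate = $160,816 / 20,102 units = $8 per unit.
Year 1: 2,703 × $8 = $21,624. Book value $140,692.
Year 2: 5,236 × $8 = $41,888. Book value $98,804.
Year 3: 5,592 × $8 = $44,736. Book value $54,068.

$54,068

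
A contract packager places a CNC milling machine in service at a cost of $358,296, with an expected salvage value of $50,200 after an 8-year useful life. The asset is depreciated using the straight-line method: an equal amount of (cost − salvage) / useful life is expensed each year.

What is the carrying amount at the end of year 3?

Depreciable base = $358,296 − $50,200 = $308,096.
Annual expense = $308,096 / 8 = $38,512.
End of year 1: book value $319,784.
End of year 2: book value $281,272.
End of year 3: book value $242,760.

$242,760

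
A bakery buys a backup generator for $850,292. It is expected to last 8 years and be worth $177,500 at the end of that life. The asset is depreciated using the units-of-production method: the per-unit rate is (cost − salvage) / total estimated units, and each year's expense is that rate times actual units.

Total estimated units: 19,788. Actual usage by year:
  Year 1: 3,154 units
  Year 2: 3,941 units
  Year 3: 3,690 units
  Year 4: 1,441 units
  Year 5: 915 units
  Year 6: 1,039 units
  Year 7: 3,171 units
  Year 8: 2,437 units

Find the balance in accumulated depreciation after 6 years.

$482,120

Depreciable base = $850,292 − $177,500 = $672,792.
Rate = $672,792 / 19,788 units = $34 per unit.
Year 1: 3,154 × $34 = $107,236. Book value $743,056.
Year 2: 3,941 × $34 = $133,994. Book value $609,062.
Year 3: 3,690 × $34 = $125,460. Book value $483,602.
Year 4: 1,441 × $34 = $48,994. Book value $434,608.
Year 5: 915 × $34 = $31,110. Book value $403,498.
Year 6: 1,039 × $34 = $35,326. Book value $368,172.
Accumulated through year 6 = $850,292 − $368,172 = $482,120.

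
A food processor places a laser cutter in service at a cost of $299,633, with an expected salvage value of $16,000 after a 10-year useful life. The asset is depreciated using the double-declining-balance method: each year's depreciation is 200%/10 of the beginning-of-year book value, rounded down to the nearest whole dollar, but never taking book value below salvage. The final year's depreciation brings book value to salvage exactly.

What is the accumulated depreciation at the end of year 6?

$221,085

Depreciable base = $299,633 − $16,000 = $283,633.
Year 1: ⌊$299,633 × 200%/10⌋ = $59,926. Book value $239,707.
Year 2: ⌊$239,707 × 200%/10⌋ = $47,941. Book value $191,766.
Year 3: ⌊$191,766 × 200%/10⌋ = $38,353. Book value $153,413.
Year 4: ⌊$153,413 × 200%/10⌋ = $30,682. Book value $122,731.
Year 5: ⌊$122,731 × 200%/10⌋ = $24,546. Book value $98,185.
Year 6: ⌊$98,185 × 200%/10⌋ = $19,637. Book value $78,548.
Accumulated through year 6 = $299,633 − $78,548 = $221,085.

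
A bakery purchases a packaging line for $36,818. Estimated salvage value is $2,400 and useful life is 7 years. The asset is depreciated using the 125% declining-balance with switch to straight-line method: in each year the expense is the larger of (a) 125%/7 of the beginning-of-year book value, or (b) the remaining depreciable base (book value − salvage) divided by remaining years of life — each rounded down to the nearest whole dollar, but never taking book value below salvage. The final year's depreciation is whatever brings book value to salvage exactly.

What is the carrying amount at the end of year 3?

Depreciable base = $36,818 − $2,400 = $34,418.
Year 1: DB = ⌊$36,818 × 125%/7⌋ = $6,574; SL = ⌊$34,418/7⌋ = $4,916 → take DB $6,574. Book value $30,244.
Year 2: DB = ⌊$30,244 × 125%/7⌋ = $5,400; SL = ⌊$27,844/6⌋ = $4,640 → take DB $5,400. Book value $24,844.
Year 3: DB = ⌊$24,844 × 125%/7⌋ = $4,436; SL = ⌊$22,444/5⌋ = $4,488 → take SL $4,488. Book value $20,356.

$20,356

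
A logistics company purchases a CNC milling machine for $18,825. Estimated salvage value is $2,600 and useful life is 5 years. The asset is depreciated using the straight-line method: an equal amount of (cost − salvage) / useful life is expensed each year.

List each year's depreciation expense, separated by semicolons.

$3,245; $3,245; $3,245; $3,245; $3,245

Depreciable base = $18,825 − $2,600 = $16,225.
Annual expense = $16,225 / 5 = $3,245.
End of year 1: book value $15,580.
End of year 2: book value $12,335.
End of year 3: book value $9,090.
End of year 4: book value $5,845.
End of year 5: book value $2,600.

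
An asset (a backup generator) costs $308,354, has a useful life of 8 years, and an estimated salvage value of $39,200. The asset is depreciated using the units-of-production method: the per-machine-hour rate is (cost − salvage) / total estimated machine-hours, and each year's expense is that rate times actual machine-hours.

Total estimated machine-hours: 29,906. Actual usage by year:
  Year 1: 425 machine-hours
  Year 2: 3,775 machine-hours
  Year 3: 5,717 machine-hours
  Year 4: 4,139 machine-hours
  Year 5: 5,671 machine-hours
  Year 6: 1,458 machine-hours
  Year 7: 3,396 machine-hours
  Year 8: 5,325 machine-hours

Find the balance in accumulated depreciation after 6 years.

$190,665

Depreciable base = $308,354 − $39,200 = $269,154.
Rate = $269,154 / 29,906 machine-hours = $9 per machine-hour.
Year 1: 425 × $9 = $3,825. Book value $304,529.
Year 2: 3,775 × $9 = $33,975. Book value $270,554.
Year 3: 5,717 × $9 = $51,453. Book value $219,101.
Year 4: 4,139 × $9 = $37,251. Book value $181,850.
Year 5: 5,671 × $9 = $51,039. Book value $130,811.
Year 6: 1,458 × $9 = $13,122. Book value $117,689.
Accumulated through year 6 = $308,354 − $117,689 = $190,665.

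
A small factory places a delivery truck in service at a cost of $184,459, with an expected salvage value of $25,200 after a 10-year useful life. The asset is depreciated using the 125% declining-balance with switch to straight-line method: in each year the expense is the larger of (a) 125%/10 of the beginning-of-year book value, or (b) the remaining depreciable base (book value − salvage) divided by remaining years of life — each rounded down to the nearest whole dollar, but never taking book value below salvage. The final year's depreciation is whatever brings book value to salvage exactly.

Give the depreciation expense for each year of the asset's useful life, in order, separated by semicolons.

$23,057; $20,175; $17,653; $15,446; $13,821; $13,821; $13,821; $13,821; $13,822; $13,822

Depreciable base = $184,459 − $25,200 = $159,259.
Year 1: DB = ⌊$184,459 × 125%/10⌋ = $23,057; SL = ⌊$159,259/10⌋ = $15,925 → take DB $23,057. Book value $161,402.
Year 2: DB = ⌊$161,402 × 125%/10⌋ = $20,175; SL = ⌊$136,202/9⌋ = $15,133 → take DB $20,175. Book value $141,227.
Year 3: DB = ⌊$141,227 × 125%/10⌋ = $17,653; SL = ⌊$116,027/8⌋ = $14,503 → take DB $17,653. Book value $123,574.
Year 4: DB = ⌊$123,574 × 125%/10⌋ = $15,446; SL = ⌊$98,374/7⌋ = $14,053 → take DB $15,446. Book value $108,128.
Year 5: DB = ⌊$108,128 × 125%/10⌋ = $13,516; SL = ⌊$82,928/6⌋ = $13,821 → take SL $13,821. Book value $94,307.
Year 6: DB = ⌊$94,307 × 125%/10⌋ = $11,788; SL = ⌊$69,107/5⌋ = $13,821 → take SL $13,821. Book value $80,486.
Year 7: DB = ⌊$80,486 × 125%/10⌋ = $10,060; SL = ⌊$55,286/4⌋ = $13,821 → take SL $13,821. Book value $66,665.
Year 8: DB = ⌊$66,665 × 125%/10⌋ = $8,333; SL = ⌊$41,465/3⌋ = $13,821 → take SL $13,821. Book value $52,844.
Year 9: DB = ⌊$52,844 × 125%/10⌋ = $6,605; SL = ⌊$27,644/2⌋ = $13,822 → take SL $13,822. Book value $39,022.
Year 10 (final): $39,022 − $25,200 = $13,822. Book value $25,200.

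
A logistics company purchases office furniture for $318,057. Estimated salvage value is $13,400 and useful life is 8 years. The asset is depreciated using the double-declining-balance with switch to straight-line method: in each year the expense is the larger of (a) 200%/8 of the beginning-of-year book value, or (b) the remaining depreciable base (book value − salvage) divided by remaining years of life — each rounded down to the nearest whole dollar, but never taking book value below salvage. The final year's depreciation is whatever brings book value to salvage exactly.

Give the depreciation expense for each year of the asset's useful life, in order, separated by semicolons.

Depreciable base = $318,057 − $13,400 = $304,657.
Year 1: DB = ⌊$318,057 × 200%/8⌋ = $79,514; SL = ⌊$304,657/8⌋ = $38,082 → take DB $79,514. Book value $238,543.
Year 2: DB = ⌊$238,543 × 200%/8⌋ = $59,635; SL = ⌊$225,143/7⌋ = $32,163 → take DB $59,635. Book value $178,908.
Year 3: DB = ⌊$178,908 × 200%/8⌋ = $44,727; SL = ⌊$165,508/6⌋ = $27,584 → take DB $44,727. Book value $134,181.
Year 4: DB = ⌊$134,181 × 200%/8⌋ = $33,545; SL = ⌊$120,781/5⌋ = $24,156 → take DB $33,545. Book value $100,636.
Year 5: DB = ⌊$100,636 × 200%/8⌋ = $25,159; SL = ⌊$87,236/4⌋ = $21,809 → take DB $25,159. Book value $75,477.
Year 6: DB = ⌊$75,477 × 200%/8⌋ = $18,869; SL = ⌊$62,077/3⌋ = $20,692 → take SL $20,692. Book value $54,785.
Year 7: DB = ⌊$54,785 × 200%/8⌋ = $13,696; SL = ⌊$41,385/2⌋ = $20,692 → take SL $20,692. Book value $34,093.
Year 8 (final): $34,093 − $13,400 = $20,693. Book value $13,400.

$79,514; $59,635; $44,727; $33,545; $25,159; $20,692; $20,692; $20,693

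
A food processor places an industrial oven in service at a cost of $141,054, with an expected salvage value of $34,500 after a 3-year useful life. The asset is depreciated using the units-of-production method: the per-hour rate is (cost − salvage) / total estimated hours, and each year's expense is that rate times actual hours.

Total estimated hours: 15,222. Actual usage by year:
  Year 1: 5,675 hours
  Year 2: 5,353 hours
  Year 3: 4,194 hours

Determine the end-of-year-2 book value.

$63,858

Depreciable base = $141,054 − $34,500 = $106,554.
Rate = $106,554 / 15,222 hours = $7 per hour.
Year 1: 5,675 × $7 = $39,725. Book value $101,329.
Year 2: 5,353 × $7 = $37,471. Book value $63,858.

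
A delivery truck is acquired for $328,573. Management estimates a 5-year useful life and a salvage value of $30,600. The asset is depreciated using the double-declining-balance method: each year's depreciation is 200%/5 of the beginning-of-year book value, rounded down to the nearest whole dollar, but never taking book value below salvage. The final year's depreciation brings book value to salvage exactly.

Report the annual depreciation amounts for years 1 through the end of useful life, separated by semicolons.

$131,429; $78,857; $47,314; $28,389; $11,984

Depreciable base = $328,573 − $30,600 = $297,973.
Year 1: ⌊$328,573 × 200%/5⌋ = $131,429. Book value $197,144.
Year 2: ⌊$197,144 × 200%/5⌋ = $78,857. Book value $118,287.
Year 3: ⌊$118,287 × 200%/5⌋ = $47,314. Book value $70,973.
Year 4: ⌊$70,973 × 200%/5⌋ = $28,389. Book value $42,584.
Year 5 (final): $42,584 − $30,600 = $11,984. Book value $30,600.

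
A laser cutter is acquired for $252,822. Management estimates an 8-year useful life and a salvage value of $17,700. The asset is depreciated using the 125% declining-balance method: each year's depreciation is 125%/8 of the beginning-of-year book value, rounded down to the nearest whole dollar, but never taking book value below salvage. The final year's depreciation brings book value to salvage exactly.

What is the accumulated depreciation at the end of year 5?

Depreciable base = $252,822 − $17,700 = $235,122.
Year 1: ⌊$252,822 × 125%/8⌋ = $39,503. Book value $213,319.
Year 2: ⌊$213,319 × 125%/8⌋ = $33,331. Book value $179,988.
Year 3: ⌊$179,988 × 125%/8⌋ = $28,123. Book value $151,865.
Year 4: ⌊$151,865 × 125%/8⌋ = $23,728. Book value $128,137.
Year 5: ⌊$128,137 × 125%/8⌋ = $20,021. Book value $108,116.
Accumulated through year 5 = $252,822 − $108,116 = $144,706.

$144,706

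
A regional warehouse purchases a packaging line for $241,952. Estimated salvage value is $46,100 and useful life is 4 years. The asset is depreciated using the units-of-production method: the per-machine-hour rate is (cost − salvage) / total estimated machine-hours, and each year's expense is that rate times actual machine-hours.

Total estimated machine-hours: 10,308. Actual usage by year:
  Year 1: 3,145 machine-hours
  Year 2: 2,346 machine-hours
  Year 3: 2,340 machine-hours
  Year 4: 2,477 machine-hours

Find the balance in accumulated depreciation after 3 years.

Depreciable base = $241,952 − $46,100 = $195,852.
Rate = $195,852 / 10,308 machine-hours = $19 per machine-hour.
Year 1: 3,145 × $19 = $59,755. Book value $182,197.
Year 2: 2,346 × $19 = $44,574. Book value $137,623.
Year 3: 2,340 × $19 = $44,460. Book value $93,163.
Accumulated through year 3 = $241,952 − $93,163 = $148,789.

$148,789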